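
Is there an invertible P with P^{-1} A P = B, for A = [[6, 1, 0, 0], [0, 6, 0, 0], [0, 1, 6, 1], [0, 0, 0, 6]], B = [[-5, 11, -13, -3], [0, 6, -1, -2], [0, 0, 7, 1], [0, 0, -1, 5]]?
trace(A) = 24 but trace(B) = 13. The trace is a similarity invariant, so A and B are not similar.

No.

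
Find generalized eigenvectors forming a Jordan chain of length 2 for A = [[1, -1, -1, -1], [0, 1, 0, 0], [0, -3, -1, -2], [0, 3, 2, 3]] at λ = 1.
v_1 = [[0, 0, 0, 1]]^T, v_2 = [[-1, 0, -2, 2]]^T

We seek v_1 ∈ ker((A - I)^2) \ ker(A - I), then set v_{i+1} = (A - I) v_i.

One such chain is v_1 = [[0, 0, 0, 1]]^T, v_2 = [[-1, 0, -2, 2]]^T. Check: (A - I) v_2 = [[0, 0, 0, 0]]^T = 0.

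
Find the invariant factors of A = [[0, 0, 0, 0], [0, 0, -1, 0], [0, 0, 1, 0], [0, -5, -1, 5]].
The Jordan structure of A has elementary divisors x, x, (x - 1), (x - 5). Arranging the block sizes at each eigenvalue in decreasing order and taking row products gives the invariant factors.

Invariant factors (smallest first, each dividing the next): x, x(x - 5)(x - 1).

Check: the last factor x(x - 5)(x - 1) is the minimal polynomial, and the product x^2(x - 5)(x - 1) is the characteristic polynomial.

x, x(x - 5)(x - 1)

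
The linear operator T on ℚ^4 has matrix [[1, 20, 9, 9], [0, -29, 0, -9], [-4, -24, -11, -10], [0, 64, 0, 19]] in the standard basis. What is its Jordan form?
The characteristic polynomial is det(xI - A) = (x + 5)^4, so the eigenvalues are -5 (algebraic multiplicity 4).

For λ = -5: rank(A + 5I) = 2, rank((A + 5I)^2) = 0. The eigenspace has dimension 4 - 2 = 2, so there are 2 Jordan blocks; the rank sequence gives block sizes [2, 2].

Assembling the blocks gives the Jordan form J above.

J = [[-5, 1, 0, 0], [0, -5, 0, 0], [0, 0, -5, 1], [0, 0, 0, -5]]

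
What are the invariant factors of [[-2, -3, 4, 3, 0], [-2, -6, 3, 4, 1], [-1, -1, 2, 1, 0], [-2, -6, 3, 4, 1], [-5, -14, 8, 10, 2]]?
x^2, x^3

The Jordan structure of A has elementary divisors x^3, x^2. Arranging the block sizes at each eigenvalue in decreasing order and taking row products gives the invariant factors.

Invariant factors (smallest first, each dividing the next): x^2, x^3.

Check: the last factor x^3 is the minimal polynomial, and the product x^5 is the characteristic polynomial.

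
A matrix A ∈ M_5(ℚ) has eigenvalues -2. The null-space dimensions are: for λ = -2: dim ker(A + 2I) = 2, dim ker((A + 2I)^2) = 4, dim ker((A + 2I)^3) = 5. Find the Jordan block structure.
Jordan blocks: (-2, 3), (-2, 2)

λ = -2: successive nullity increments [2, 2, 1] count blocks of size ≥ k; block sizes are [3, 2].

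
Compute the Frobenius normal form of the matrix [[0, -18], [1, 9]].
R = [[0, -18], [1, 9]]

The invariant factors of A (the non-unit diagonal entries of the Smith normal form of xI - A over ℚ[x]) are (x - 6)(x - 3), each dividing the next. The characteristic polynomial is their product, (x - 6)(x - 3).

The rational canonical form is the block-diagonal matrix of companion matrices C(f_i):
R = [[0, -18], [1, 9]].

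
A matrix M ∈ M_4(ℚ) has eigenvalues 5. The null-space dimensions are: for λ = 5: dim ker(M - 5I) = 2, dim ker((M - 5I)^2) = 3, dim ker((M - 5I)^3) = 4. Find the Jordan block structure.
λ = 5: successive nullity increments [2, 1, 1] count blocks of size ≥ k; block sizes are [3, 1].

Jordan blocks: (5, 3), (5, 1)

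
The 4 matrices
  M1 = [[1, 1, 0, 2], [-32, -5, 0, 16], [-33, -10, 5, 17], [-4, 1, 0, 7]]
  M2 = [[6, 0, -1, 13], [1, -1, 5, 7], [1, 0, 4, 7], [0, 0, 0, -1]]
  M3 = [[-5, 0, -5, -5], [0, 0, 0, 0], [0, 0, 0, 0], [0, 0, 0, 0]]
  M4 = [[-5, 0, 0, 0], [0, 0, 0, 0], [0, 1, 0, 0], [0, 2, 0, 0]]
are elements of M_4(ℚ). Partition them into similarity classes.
4 classes: {M1}, {M2}, {M3}, {M4}

Characteristic polynomials: χ_{M1} = (x - 5)^2(x + 1)^2, χ_{M2} = (x - 5)^2(x + 1)^2, χ_{M3} = x^3(x + 5), χ_{M4} = x^3(x + 5).

{M1}: invariant factors (x - 5)^2(x + 1)^2.

{M2}: invariant factors x + 1, (x - 5)^2(x + 1).

{M3}: invariant factors x, x, x(x + 5).

{M4}: invariant factors x, x^2(x + 5).

Matrices are similar if and only if their invariant-factor lists agree; the partition into similarity classes is {M1}, {M2}, {M3}, {M4}.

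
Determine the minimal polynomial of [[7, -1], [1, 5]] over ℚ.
m_A(x) = (x - 6)^2

The characteristic polynomial factors as (x - 6)^2. The minimal polynomial is ∏(x - λ)^{k_λ} where k_λ is the size of the largest Jordan block at λ.

For λ = 6: rank(A - 6I) = 1, and the largest Jordan block has size 2 (the smallest k with rank((A - 6I)^k) = rank((A - 6I)^(k+1))).

So m_A(x) = (x - 6)^2.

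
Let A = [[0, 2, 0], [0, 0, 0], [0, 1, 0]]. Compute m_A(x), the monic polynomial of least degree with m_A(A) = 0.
m_A(x) = x^2

The characteristic polynomial factors as x^3. The minimal polynomial is ∏(x - λ)^{k_λ} where k_λ is the size of the largest Jordan block at λ.

For λ = 0: rank(A) = 1, and the largest Jordan block has size 2 (the smallest k with rank(A^k) = rank(A^(k+1))).

So m_A(x) = x^2.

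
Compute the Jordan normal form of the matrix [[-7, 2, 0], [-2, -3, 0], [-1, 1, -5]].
The characteristic polynomial is det(xI - A) = (x + 5)^3, so the eigenvalues are -5 (algebraic multiplicity 3).

For λ = -5: rank(A + 5I) = 1, rank((A + 5I)^2) = 0. The eigenspace has dimension 3 - 1 = 2, so there are 2 Jordan blocks; the rank sequence gives block sizes [2, 1].

Assembling the blocks gives the Jordan form J above.

J = [[-5, 1, 0], [0, -5, 0], [0, 0, -5]]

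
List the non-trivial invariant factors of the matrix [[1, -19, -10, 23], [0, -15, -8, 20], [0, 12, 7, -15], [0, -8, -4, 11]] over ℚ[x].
(x - 1)^2, (x - 1)^2

The Jordan structure of A has elementary divisors (x - 1)^2, (x - 1)^2. Arranging the block sizes at each eigenvalue in decreasing order and taking row products gives the invariant factors.

Invariant factors (smallest first, each dividing the next): (x - 1)^2, (x - 1)^2.

Check: the last factor (x - 1)^2 is the minimal polynomial, and the product (x - 1)^4 is the characteristic polynomial.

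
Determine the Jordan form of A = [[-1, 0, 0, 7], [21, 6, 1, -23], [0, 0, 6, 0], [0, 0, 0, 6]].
J = [[-1, 0, 0, 0], [0, 6, 1, 0], [0, 0, 6, 0], [0, 0, 0, 6]]

The characteristic polynomial is det(xI - A) = (x - 6)^3(x + 1), so the eigenvalues are -1 (algebraic multiplicity 1), 6 (algebraic multiplicity 3).

For λ = -1: algebraic multiplicity 1 gives one 1×1 block.

For λ = 6: rank(A - 6I) = 2, rank((A - 6I)^2) = 1. The eigenspace has dimension 4 - 2 = 2, so there are 2 Jordan blocks; the rank sequence gives block sizes [2, 1].

Assembling the blocks gives the Jordan form J above.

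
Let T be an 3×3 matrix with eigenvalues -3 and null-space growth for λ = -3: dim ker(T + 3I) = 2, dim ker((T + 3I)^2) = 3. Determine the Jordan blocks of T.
Jordan blocks: (-3, 2), (-3, 1)

λ = -3: successive nullity increments [2, 1] count blocks of size ≥ k; block sizes are [2, 1].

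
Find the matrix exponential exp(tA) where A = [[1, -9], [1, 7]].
e^{tA} = [[(1 - 3*t)*e^{4*t}, -9*t*e^{4*t}], [t*e^{4*t}, (3*t + 1)*e^{4*t}]]

A has Jordan form J = [[4, 1], [0, 4]] with A = PJP^{-1}, so e^{tA} = P e^{tJ} P^{-1}.

For a Jordan block J_k(λ), e^{tJ_k(λ)} = e^{λt} · (I + tN + t^2 N^2/2! + ... + t^{k-1} N^{k-1}/(k-1)!) where N is the nilpotent superdiagonal part.

Assembling the blocks and conjugating back gives the entries of e^{tA} as shown above.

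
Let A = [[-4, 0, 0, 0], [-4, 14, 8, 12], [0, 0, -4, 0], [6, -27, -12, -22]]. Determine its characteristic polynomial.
χ_A(x) = (x + 4)^4

xI - A = [[x + 4, 0, 0, 0], [4, x - 14, -8, -12], [0, 0, x + 4, 0], [-6, 27, 12, x + 22]].

Expanding det(xI - A) along the first row:
det(xI - A) = + (x + 4)·det([[x - 14, -8, -12], [0, x + 4, 0], [27, 12, x + 22]]) - (0)·det([[4, -8, -12], [0, x + 4, 0], [-6, 12, x + 22]]) + (0)·det([[4, x - 14, -12], [0, 0, 0], [-6, 27, x + 22]]) - (0)·det([[4, x - 14, -8], [0, 0, x + 4], [-6, 27, 12]]).

Evaluating gives χ_A(x) = x^4 + 16x^3 + 96x^2 + 256x + 256 = (x + 4)^4.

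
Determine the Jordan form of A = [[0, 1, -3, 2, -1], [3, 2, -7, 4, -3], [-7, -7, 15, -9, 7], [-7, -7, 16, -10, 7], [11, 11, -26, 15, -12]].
J = [[-1, 1, 0, 0, 0], [0, -1, 0, 0, 0], [0, 0, -1, 1, 0], [0, 0, 0, -1, 0], [0, 0, 0, 0, -1]]

The characteristic polynomial is det(xI - A) = (x + 1)^5, so the eigenvalues are -1 (algebraic multiplicity 5).

For λ = -1: rank(A + I) = 2, rank((A + I)^2) = 0. The eigenspace has dimension 5 - 2 = 3, so there are 3 Jordan blocks; the rank sequence gives block sizes [2, 2, 1].

Assembling the blocks gives the Jordan form J above.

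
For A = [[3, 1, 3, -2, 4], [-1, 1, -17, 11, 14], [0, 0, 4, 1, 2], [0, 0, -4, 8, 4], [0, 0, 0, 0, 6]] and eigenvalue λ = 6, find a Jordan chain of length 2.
We seek v_1 ∈ ker((A - 6I)^2) \ ker(A - 6I), then set v_{i+1} = (A - 6I) v_i.

One such chain is v_1 = [[0, 2, 0, 1, 0]]^T, v_2 = [[0, 1, 1, 2, 0]]^T. Check: (A - 6I) v_2 = [[0, 0, 0, 0, 0]]^T = 0.

v_1 = [[0, 2, 0, 1, 0]]^T, v_2 = [[0, 1, 1, 2, 0]]^T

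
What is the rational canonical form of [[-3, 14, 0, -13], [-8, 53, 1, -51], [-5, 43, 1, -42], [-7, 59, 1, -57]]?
R = [[0, 0, 0, -4], [1, 0, 0, -12], [0, 1, 0, -13], [0, 0, 1, -6]]

The invariant factors of A (the non-unit diagonal entries of the Smith normal form of xI - A over ℚ[x]) are (x + 1)^2(x + 2)^2, each dividing the next. The characteristic polynomial is their product, (x + 1)^2(x + 2)^2.

The rational canonical form is the block-diagonal matrix of companion matrices C(f_i):
R = [[0, 0, 0, -4], [1, 0, 0, -12], [0, 1, 0, -13], [0, 0, 1, -6]].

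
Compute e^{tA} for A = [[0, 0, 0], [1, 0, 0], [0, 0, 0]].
A has Jordan form J = [[0, 1, 0], [0, 0, 0], [0, 0, 0]] with A = PJP^{-1}, so e^{tA} = P e^{tJ} P^{-1}.

For a Jordan block J_k(λ), e^{tJ_k(λ)} = e^{λt} · (I + tN + t^2 N^2/2! + ... + t^{k-1} N^{k-1}/(k-1)!) where N is the nilpotent superdiagonal part.

Assembling the blocks and conjugating back gives the entries of e^{tA} as shown above.

e^{tA} = [[1, 0, 0], [t, 1, 0], [0, 0, 1]]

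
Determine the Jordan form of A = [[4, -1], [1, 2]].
J = [[3, 1], [0, 3]]

The characteristic polynomial is det(xI - A) = (x - 3)^2, so the eigenvalues are 3 (algebraic multiplicity 2).

For λ = 3: rank(A - 3I) = 1, rank((A - 3I)^2) = 0. The eigenspace has dimension 2 - 1 = 1, so there is 1 Jordan block; the rank sequence gives block sizes [2].

Assembling the blocks gives the Jordan form J above.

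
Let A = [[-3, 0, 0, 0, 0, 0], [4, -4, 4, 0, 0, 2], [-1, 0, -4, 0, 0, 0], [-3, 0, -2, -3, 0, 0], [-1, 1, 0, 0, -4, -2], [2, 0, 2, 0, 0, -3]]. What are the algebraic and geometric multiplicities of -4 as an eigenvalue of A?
The characteristic polynomial is (x + 3)^3(x + 4)^3, so the factor x + 4 appears with exponent 3: the algebraic multiplicity is 3.

rank(A + 4I) = 4, so the eigenspace has dimension 6 - 4 = 2: the geometric multiplicity is 2.

Since 2 < 3, A is not diagonalizable.

algebraic multiplicity 3, geometric multiplicity 2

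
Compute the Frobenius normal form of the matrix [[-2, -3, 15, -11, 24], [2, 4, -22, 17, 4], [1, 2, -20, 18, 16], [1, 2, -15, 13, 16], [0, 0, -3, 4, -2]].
R = [[-5, 0, 0, 0, 0], [0, 0, 0, 0, -30], [0, 1, 0, 0, -1], [0, 0, 1, 0, 16], [0, 0, 0, 1, -2]]

The invariant factors of A (the non-unit diagonal entries of the Smith normal form of xI - A over ℚ[x]) are x + 5, (x - 2)(x + 5)(x^2 - x - 3), each dividing the next. The characteristic polynomial is their product, (x - 2)(x + 5)^2(x^2 - x - 3).

The rational canonical form is the block-diagonal matrix of companion matrices C(f_i):
R = [[-5, 0, 0, 0, 0], [0, 0, 0, 0, -30], [0, 1, 0, 0, -1], [0, 0, 1, 0, 16], [0, 0, 0, 1, -2]].

Note the characteristic polynomial does not split into linear factors over ℚ, so A has no Jordan form over ℚ; the rational canonical form exists over any field.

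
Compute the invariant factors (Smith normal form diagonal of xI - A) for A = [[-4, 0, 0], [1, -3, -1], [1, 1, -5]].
The Jordan structure of A has elementary divisors (x + 4)^2, (x + 4). Arranging the block sizes at each eigenvalue in decreasing order and taking row products gives the invariant factors.

Invariant factors (smallest first, each dividing the next): x + 4, (x + 4)^2.

Check: the last factor (x + 4)^2 is the minimal polynomial, and the product (x + 4)^3 is the characteristic polynomial.

x + 4, (x + 4)^2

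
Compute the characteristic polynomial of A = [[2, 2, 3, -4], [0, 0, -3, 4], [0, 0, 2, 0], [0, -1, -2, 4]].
xI - A = [[x - 2, -2, -3, 4], [0, x, 3, -4], [0, 0, x - 2, 0], [0, 1, 2, x - 4]].

Expanding det(xI - A) along the first row:
det(xI - A) = + (x - 2)·det([[x, 3, -4], [0, x - 2, 0], [1, 2, x - 4]]) - (-2)·det([[0, 3, -4], [0, x - 2, 0], [0, 2, x - 4]]) + (-3)·det([[0, x, -4], [0, 0, 0], [0, 1, x - 4]]) - (4)·det([[0, x, 3], [0, 0, x - 2], [0, 1, 2]]).

Evaluating gives χ_A(x) = x^4 - 8x^3 + 24x^2 - 32x + 16 = (x - 2)^4.

χ_A(x) = (x - 2)^4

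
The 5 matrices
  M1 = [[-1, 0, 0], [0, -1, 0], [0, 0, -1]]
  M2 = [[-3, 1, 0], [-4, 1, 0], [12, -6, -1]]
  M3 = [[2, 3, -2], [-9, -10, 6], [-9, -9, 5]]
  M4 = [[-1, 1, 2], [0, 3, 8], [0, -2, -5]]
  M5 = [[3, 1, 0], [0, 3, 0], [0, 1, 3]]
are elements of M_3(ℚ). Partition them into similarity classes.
3 classes: {M1}, {M2, M3, M4}, {M5}

Characteristic polynomials: χ_{M1} = (x + 1)^3, χ_{M2} = (x + 1)^3, χ_{M3} = (x + 1)^3, χ_{M4} = (x + 1)^3, χ_{M5} = (x - 3)^3.

{M1}: invariant factors x + 1, x + 1, x + 1.

{M2, M3, M4}: invariant factors x + 1, (x + 1)^2.

{M5}: invariant factors x - 3, (x - 3)^2.

Matrices are similar if and only if their invariant-factor lists agree; the partition into similarity classes is {M1}, {M2, M3, M4}, {M5}.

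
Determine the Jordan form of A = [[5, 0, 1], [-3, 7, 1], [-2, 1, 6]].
The characteristic polynomial is det(xI - A) = (x - 6)^3, so the eigenvalues are 6 (algebraic multiplicity 3).

For λ = 6: rank(A - 6I) = 2, rank((A - 6I)^2) = 1, rank((A - 6I)^3) = 0. The eigenspace has dimension 3 - 2 = 1, so there is 1 Jordan block; the rank sequence gives block sizes [3].

Assembling the blocks gives the Jordan form J above.

J = [[6, 1, 0], [0, 6, 1], [0, 0, 6]]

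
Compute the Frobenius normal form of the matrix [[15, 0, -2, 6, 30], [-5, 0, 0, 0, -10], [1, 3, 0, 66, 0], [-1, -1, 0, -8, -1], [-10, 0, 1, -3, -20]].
The invariant factors of A (the non-unit diagonal entries of the Smith normal form of xI - A over ℚ[x]) are x + 5, x(x - 2)(x + 5)^2, each dividing the next. The characteristic polynomial is their product, x(x - 2)(x + 5)^3.

The rational canonical form is the block-diagonal matrix of companion matrices C(f_i):
R = [[-5, 0, 0, 0, 0], [0, 0, 0, 0, 0], [0, 1, 0, 0, 50], [0, 0, 1, 0, -5], [0, 0, 0, 1, -8]].

R = [[-5, 0, 0, 0, 0], [0, 0, 0, 0, 0], [0, 1, 0, 0, 50], [0, 0, 1, 0, -5], [0, 0, 0, 1, -8]]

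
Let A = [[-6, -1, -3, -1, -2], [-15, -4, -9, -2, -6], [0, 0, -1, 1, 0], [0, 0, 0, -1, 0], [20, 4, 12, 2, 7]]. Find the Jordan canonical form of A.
J = [[-1, 1, 0, 0, 0], [0, -1, 0, 0, 0], [0, 0, -1, 1, 0], [0, 0, 0, -1, 0], [0, 0, 0, 0, -1]]

The characteristic polynomial is det(xI - A) = (x + 1)^5, so the eigenvalues are -1 (algebraic multiplicity 5).

For λ = -1: rank(A + I) = 2, rank((A + I)^2) = 0. The eigenspace has dimension 5 - 2 = 3, so there are 3 Jordan blocks; the rank sequence gives block sizes [2, 2, 1].

Assembling the blocks gives the Jordan form J above.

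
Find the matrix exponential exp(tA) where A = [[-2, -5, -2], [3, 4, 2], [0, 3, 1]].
A has Jordan form J = [[1, 1, 0], [0, 1, 1], [0, 0, 1]] with A = PJP^{-1}, so e^{tA} = P e^{tJ} P^{-1}.

For a Jordan block J_k(λ), e^{tJ_k(λ)} = e^{λt} · (I + tN + t^2 N^2/2! + ... + t^{k-1} N^{k-1}/(k-1)!) where N is the nilpotent superdiagonal part.

Assembling the blocks and conjugating back gives the entries of e^{tA} as shown above.

e^{tA} = [[(-3*t^2 - 3*t + 1)*e^{t}, t*(-3*t - 5)*e^{t}, 2*t*(-t - 1)*e^{t}], [3*t*e^{t}, (3*t + 1)*e^{t}, 2*t*e^{t}], [9*t^2*e^{t}/2, 3*t*(3*t + 2)*e^{t}/2, (3*t^2 + 1)*e^{t}]]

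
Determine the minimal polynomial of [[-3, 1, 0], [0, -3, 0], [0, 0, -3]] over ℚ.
m_A(x) = (x + 3)^2

The characteristic polynomial factors as (x + 3)^3. The minimal polynomial is ∏(x - λ)^{k_λ} where k_λ is the size of the largest Jordan block at λ.

For λ = -3: rank(A + 3I) = 1, and the largest Jordan block has size 2 (the smallest k with rank((A + 3I)^k) = rank((A + 3I)^(k+1))).

So m_A(x) = (x + 3)^2.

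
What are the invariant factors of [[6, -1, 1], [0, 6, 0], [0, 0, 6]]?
x - 6, (x - 6)^2

The Jordan structure of A has elementary divisors (x - 6)^2, (x - 6). Arranging the block sizes at each eigenvalue in decreasing order and taking row products gives the invariant factors.

Invariant factors (smallest first, each dividing the next): x - 6, (x - 6)^2.

Check: the last factor (x - 6)^2 is the minimal polynomial, and the product (x - 6)^3 is the characteristic polynomial.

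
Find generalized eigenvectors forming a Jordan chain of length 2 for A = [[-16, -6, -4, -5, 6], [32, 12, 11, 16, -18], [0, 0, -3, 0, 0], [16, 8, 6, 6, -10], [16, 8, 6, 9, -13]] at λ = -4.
v_1 = [[0, 0, 0, 1, 1]]^T, v_2 = [[1, -2, 0, 0, 0]]^T

We seek v_1 ∈ ker((A + 4I)^2) \ ker(A + 4I), then set v_{i+1} = (A + 4I) v_i.

One such chain is v_1 = [[0, 0, 0, 1, 1]]^T, v_2 = [[1, -2, 0, 0, 0]]^T. Check: (A + 4I) v_2 = [[0, 0, 0, 0, 0]]^T = 0.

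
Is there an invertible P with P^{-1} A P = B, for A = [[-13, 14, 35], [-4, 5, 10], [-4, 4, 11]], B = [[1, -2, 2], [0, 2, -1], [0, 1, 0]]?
Yes.

Two matrices over a field are similar if and only if they have the same invariant factors.

Both A and B have characteristic polynomial (x - 1)^3 and minimal polynomial (x - 1)^2. Computing further, both have invariant factors x - 1, (x - 1)^2. Hence A and B are similar.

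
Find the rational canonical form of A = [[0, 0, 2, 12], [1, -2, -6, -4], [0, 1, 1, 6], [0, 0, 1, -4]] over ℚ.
The invariant factors of A (the non-unit diagonal entries of the Smith normal form of xI - A over ℚ[x]) are (x + 5)(x^3 + 2x - 4), each dividing the next. The characteristic polynomial is their product, (x + 5)(x^3 + 2x - 4).

The rational canonical form is the block-diagonal matrix of companion matrices C(f_i):
R = [[0, 0, 0, 20], [1, 0, 0, -6], [0, 1, 0, -2], [0, 0, 1, -5]].

Note the characteristic polynomial does not split into linear factors over ℚ, so A has no Jordan form over ℚ; the rational canonical form exists over any field.

R = [[0, 0, 0, 20], [1, 0, 0, -6], [0, 1, 0, -2], [0, 0, 1, -5]]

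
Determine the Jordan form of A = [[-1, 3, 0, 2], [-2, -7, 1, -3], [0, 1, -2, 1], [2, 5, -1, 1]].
J = [[-3, 0, 0, 0], [0, -2, 1, 0], [0, 0, -2, 1], [0, 0, 0, -2]]

The characteristic polynomial is det(xI - A) = (x + 2)^3(x + 3), so the eigenvalues are -3 (algebraic multiplicity 1), -2 (algebraic multiplicity 3).

For λ = -3: algebraic multiplicity 1 gives one 1×1 block.

For λ = -2: rank(A + 2I) = 3, rank((A + 2I)^2) = 2, rank((A + 2I)^3) = 1. The eigenspace has dimension 4 - 3 = 1, so there is 1 Jordan block; the rank sequence gives block sizes [3].

Assembling the blocks gives the Jordan form J above.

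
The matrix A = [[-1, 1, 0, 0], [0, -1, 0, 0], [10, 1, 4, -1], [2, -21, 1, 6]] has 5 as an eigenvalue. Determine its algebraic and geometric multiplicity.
algebraic multiplicity 2, geometric multiplicity 1

The characteristic polynomial is (x - 5)^2(x + 1)^2, so the factor x - 5 appears with exponent 2: the algebraic multiplicity is 2.

rank(A - 5I) = 3, so the eigenspace has dimension 4 - 3 = 1: the geometric multiplicity is 1.

Since 1 < 2, A is not diagonalizable.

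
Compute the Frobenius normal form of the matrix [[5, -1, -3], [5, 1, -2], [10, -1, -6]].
R = [[0, 0, -5], [1, 0, -2], [0, 1, 0]]

The invariant factors of A (the non-unit diagonal entries of the Smith normal form of xI - A over ℚ[x]) are x^3 + 2x + 5, each dividing the next. The characteristic polynomial is their product, x^3 + 2x + 5.

The rational canonical form is the block-diagonal matrix of companion matrices C(f_i):
R = [[0, 0, -5], [1, 0, -2], [0, 1, 0]].

Note the characteristic polynomial does not split into linear factors over ℚ, so A has no Jordan form over ℚ; the rational canonical form exists over any field.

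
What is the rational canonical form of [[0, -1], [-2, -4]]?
The invariant factors of A (the non-unit diagonal entries of the Smith normal form of xI - A over ℚ[x]) are x^2 + 4x - 2, each dividing the next. The characteristic polynomial is their product, x^2 + 4x - 2.

The rational canonical form is the block-diagonal matrix of companion matrices C(f_i):
R = [[0, 2], [1, -4]].

Note the characteristic polynomial does not split into linear factors over ℚ, so A has no Jordan form over ℚ; the rational canonical form exists over any field.

R = [[0, 2], [1, -4]]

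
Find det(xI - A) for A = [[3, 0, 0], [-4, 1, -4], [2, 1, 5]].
χ_A(x) = (x - 3)^3

xI - A = [[x - 3, 0, 0], [4, x - 1, 4], [-2, -1, x - 5]].

Expanding det(xI - A) along the first row:
det(xI - A) = + (x - 3)·det([[x - 1, 4], [-1, x - 5]]) - (0)·det([[4, 4], [-2, x - 5]]) + (0)·det([[4, x - 1], [-2, -1]]).

Evaluating gives χ_A(x) = x^3 - 9x^2 + 27x - 27 = (x - 3)^3.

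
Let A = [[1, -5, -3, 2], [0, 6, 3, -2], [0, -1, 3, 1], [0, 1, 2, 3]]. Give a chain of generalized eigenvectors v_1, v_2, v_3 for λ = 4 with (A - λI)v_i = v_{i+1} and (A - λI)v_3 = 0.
v_1 = [[1, -1, 0, 0]]^T, v_2 = [[2, -2, 1, -1]]^T, v_3 = [[-1, 1, 0, 1]]^T

We seek v_1 ∈ ker((A - 4I)^3) \ ker((A - 4I)^2), then set v_{i+1} = (A - 4I) v_i.

One such chain is v_1 = [[1, -1, 0, 0]]^T, v_2 = [[2, -2, 1, -1]]^T, v_3 = [[-1, 1, 0, 1]]^T. Check: (A - 4I) v_3 = [[0, 0, 0, 0]]^T = 0.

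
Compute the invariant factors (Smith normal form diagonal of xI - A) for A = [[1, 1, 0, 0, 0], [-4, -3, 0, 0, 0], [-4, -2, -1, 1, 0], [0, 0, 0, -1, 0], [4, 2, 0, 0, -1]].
x + 1, (x + 1)^2, (x + 1)^2

The Jordan structure of A has elementary divisors (x + 1)^2, (x + 1)^2, (x + 1). Arranging the block sizes at each eigenvalue in decreasing order and taking row products gives the invariant factors.

Invariant factors (smallest first, each dividing the next): x + 1, (x + 1)^2, (x + 1)^2.

Check: the last factor (x + 1)^2 is the minimal polynomial, and the product (x + 1)^5 is the characteristic polynomial.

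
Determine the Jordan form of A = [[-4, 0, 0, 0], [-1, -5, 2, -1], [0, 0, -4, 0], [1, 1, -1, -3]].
J = [[-4, 1, 0, 0], [0, -4, 1, 0], [0, 0, -4, 0], [0, 0, 0, -4]]

The characteristic polynomial is det(xI - A) = (x + 4)^4, so the eigenvalues are -4 (algebraic multiplicity 4).

For λ = -4: rank(A + 4I) = 2, rank((A + 4I)^2) = 1, rank((A + 4I)^3) = 0. The eigenspace has dimension 4 - 2 = 2, so there are 2 Jordan blocks; the rank sequence gives block sizes [3, 1].

Assembling the blocks gives the Jordan form J above.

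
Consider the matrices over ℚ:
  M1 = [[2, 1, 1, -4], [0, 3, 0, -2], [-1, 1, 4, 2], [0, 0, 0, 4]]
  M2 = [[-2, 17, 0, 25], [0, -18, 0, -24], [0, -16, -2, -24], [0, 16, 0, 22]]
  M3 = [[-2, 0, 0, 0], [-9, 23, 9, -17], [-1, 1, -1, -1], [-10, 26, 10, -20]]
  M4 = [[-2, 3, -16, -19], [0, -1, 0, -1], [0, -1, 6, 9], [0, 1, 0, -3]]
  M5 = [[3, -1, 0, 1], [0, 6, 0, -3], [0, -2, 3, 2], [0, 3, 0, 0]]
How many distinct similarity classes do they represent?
3 classes: {M1}, {M2, M3, M4}, {M5}

Characteristic polynomials: χ_{M1} = (x - 4)(x - 3)^3, χ_{M2} = (x - 6)(x + 2)^3, χ_{M3} = (x - 6)(x + 2)^3, χ_{M4} = (x - 6)(x + 2)^3, χ_{M5} = (x - 3)^4.

{M1}: invariant factors x - 3, (x - 4)(x - 3)^2.

{M2, M3, M4}: invariant factors x + 2, (x - 6)(x + 2)^2.

{M5}: invariant factors x - 3, x - 3, (x - 3)^2.

Matrices are similar if and only if their invariant-factor lists agree; the partition into similarity classes is {M1}, {M2, M3, M4}, {M5}.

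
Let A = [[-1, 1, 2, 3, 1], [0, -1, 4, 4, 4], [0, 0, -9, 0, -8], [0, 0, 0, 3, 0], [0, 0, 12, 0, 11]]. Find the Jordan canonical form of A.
The characteristic polynomial is det(xI - A) = (x - 3)^2(x + 1)^3, so the eigenvalues are -1 (algebraic multiplicity 3), 3 (algebraic multiplicity 2).

For λ = -1: rank(A + I) = 3, rank((A + I)^2) = 2. The eigenspace has dimension 5 - 3 = 2, so there are 2 Jordan blocks; the rank sequence gives block sizes [2, 1].

For λ = 3: rank(A - 3I) = 3. The eigenspace has dimension 5 - 3 = 2, so there are 2 Jordan blocks; the rank sequence gives block sizes [1, 1].

Assembling the blocks gives the Jordan form J above.

J = [[-1, 1, 0, 0, 0], [0, -1, 0, 0, 0], [0, 0, -1, 0, 0], [0, 0, 0, 3, 0], [0, 0, 0, 0, 3]]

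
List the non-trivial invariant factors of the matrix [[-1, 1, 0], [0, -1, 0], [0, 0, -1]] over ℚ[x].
The Jordan structure of A has elementary divisors (x + 1)^2, (x + 1). Arranging the block sizes at each eigenvalue in decreasing order and taking row products gives the invariant factors.

Invariant factors (smallest first, each dividing the next): x + 1, (x + 1)^2.

Check: the last factor (x + 1)^2 is the minimal polynomial, and the product (x + 1)^3 is the characteristic polynomial.

x + 1, (x + 1)^2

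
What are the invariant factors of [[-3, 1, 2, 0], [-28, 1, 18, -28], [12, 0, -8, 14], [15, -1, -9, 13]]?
The Jordan structure of A has elementary divisors (x + 1)^3, (x - 6). Arranging the block sizes at each eigenvalue in decreasing order and taking row products gives the invariant factors.

Invariant factors (smallest first, each dividing the next): (x - 6)(x + 1)^3.

Check: the last factor (x - 6)(x + 1)^3 is the minimal polynomial, and the product (x - 6)(x + 1)^3 is the characteristic polynomial.

(x - 6)(x + 1)^3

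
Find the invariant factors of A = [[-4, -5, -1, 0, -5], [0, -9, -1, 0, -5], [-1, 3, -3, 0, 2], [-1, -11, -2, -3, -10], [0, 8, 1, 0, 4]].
x + 3, (x + 1)(x + 3)(x + 4)^2

The Jordan structure of A has elementary divisors (x + 4)^2, (x + 3), (x + 3), (x + 1). Arranging the block sizes at each eigenvalue in decreasing order and taking row products gives the invariant factors.

Invariant factors (smallest first, each dividing the next): x + 3, (x + 1)(x + 3)(x + 4)^2.

Check: the last factor (x + 1)(x + 3)(x + 4)^2 is the minimal polynomial, and the product (x + 1)(x + 3)^2(x + 4)^2 is the characteristic polynomial.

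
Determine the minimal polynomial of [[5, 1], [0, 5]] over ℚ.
m_A(x) = (x - 5)^2

The characteristic polynomial factors as (x - 5)^2. The minimal polynomial is ∏(x - λ)^{k_λ} where k_λ is the size of the largest Jordan block at λ.

For λ = 5: rank(A - 5I) = 1, and the largest Jordan block has size 2 (the smallest k with rank((A - 5I)^k) = rank((A - 5I)^(k+1))).

So m_A(x) = (x - 5)^2.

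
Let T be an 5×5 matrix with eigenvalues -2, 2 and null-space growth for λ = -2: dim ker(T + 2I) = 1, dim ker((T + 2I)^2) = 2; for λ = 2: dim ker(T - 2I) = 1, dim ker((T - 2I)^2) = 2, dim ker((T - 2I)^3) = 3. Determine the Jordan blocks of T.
Jordan blocks: (-2, 2), (2, 3)

λ = -2: successive nullity increments [1, 1] count blocks of size ≥ k; block sizes are [2].
λ = 2: successive nullity increments [1, 1, 1] count blocks of size ≥ k; block sizes are [3].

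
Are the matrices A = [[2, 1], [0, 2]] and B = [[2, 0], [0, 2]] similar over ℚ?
No.

Both have characteristic polynomial (x - 2)^2, but the minimal polynomial of A is (x - 2)^2 while the minimal polynomial of B is x - 2. The minimal polynomial is a similarity invariant, so A and B are not similar.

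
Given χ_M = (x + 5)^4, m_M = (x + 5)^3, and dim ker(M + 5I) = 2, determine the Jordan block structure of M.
λ = -5: algebraic multiplicity 4 (exponent in χ_M), largest block size 3 (exponent in m_M), 2 blocks (geometric multiplicity). These force block sizes [3, 1].

Jordan blocks: (-5, 3), (-5, 1)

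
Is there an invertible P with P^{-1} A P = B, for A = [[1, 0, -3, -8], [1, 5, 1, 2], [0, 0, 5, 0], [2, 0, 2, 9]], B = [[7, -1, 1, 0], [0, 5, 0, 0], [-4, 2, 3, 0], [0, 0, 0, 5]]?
No.

Both have characteristic polynomial (x - 5)^4, but the minimal polynomial of A is (x - 5)^3 while the minimal polynomial of B is (x - 5)^2. The minimal polynomial is a similarity invariant, so A and B are not similar.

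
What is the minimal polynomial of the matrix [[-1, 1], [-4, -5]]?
The characteristic polynomial factors as (x + 3)^2. The minimal polynomial is ∏(x - λ)^{k_λ} where k_λ is the size of the largest Jordan block at λ.

For λ = -3: rank(A + 3I) = 1, and the largest Jordan block has size 2 (the smallest k with rank((A + 3I)^k) = rank((A + 3I)^(k+1))).

So m_A(x) = (x + 3)^2.

m_A(x) = (x + 3)^2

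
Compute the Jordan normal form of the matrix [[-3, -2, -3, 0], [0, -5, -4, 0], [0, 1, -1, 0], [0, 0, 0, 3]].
J = [[-3, 1, 0, 0], [0, -3, 1, 0], [0, 0, -3, 0], [0, 0, 0, 3]]

The characteristic polynomial is det(xI - A) = (x - 3)(x + 3)^3, so the eigenvalues are -3 (algebraic multiplicity 3), 3 (algebraic multiplicity 1).

For λ = -3: rank(A + 3I) = 3, rank((A + 3I)^2) = 2, rank((A + 3I)^3) = 1. The eigenspace has dimension 4 - 3 = 1, so there is 1 Jordan block; the rank sequence gives block sizes [3].

For λ = 3: algebraic multiplicity 1 gives one 1×1 block.

Assembling the blocks gives the Jordan form J above.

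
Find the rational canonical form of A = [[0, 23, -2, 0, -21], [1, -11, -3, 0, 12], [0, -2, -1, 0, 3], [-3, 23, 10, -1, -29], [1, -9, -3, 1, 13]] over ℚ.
R = [[0, 0, 0, 0, -27], [1, 0, 0, 0, 9], [0, 1, 0, 0, 3], [0, 0, 1, 0, 8], [0, 0, 0, 1, 0]]

The invariant factors of A (the non-unit diagonal entries of the Smith normal form of xI - A over ℚ[x]) are (x - 3)(x + 3)(x^3 + x - 3), each dividing the next. The characteristic polynomial is their product, (x - 3)(x + 3)(x^3 + x - 3).

The rational canonical form is the block-diagonal matrix of companion matrices C(f_i):
R = [[0, 0, 0, 0, -27], [1, 0, 0, 0, 9], [0, 1, 0, 0, 3], [0, 0, 1, 0, 8], [0, 0, 0, 1, 0]].

Note the characteristic polynomial does not split into linear factors over ℚ, so A has no Jordan form over ℚ; the rational canonical form exists over any field.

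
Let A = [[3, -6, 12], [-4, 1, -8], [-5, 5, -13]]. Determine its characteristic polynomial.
χ_A(x) = (x + 3)^3

xI - A = [[x - 3, 6, -12], [4, x - 1, 8], [5, -5, x + 13]].

Expanding det(xI - A) along the first row:
det(xI - A) = + (x - 3)·det([[x - 1, 8], [-5, x + 13]]) - (6)·det([[4, 8], [5, x + 13]]) + (-12)·det([[4, x - 1], [5, -5]]).

Evaluating gives χ_A(x) = x^3 + 9x^2 + 27x + 27 = (x + 3)^3.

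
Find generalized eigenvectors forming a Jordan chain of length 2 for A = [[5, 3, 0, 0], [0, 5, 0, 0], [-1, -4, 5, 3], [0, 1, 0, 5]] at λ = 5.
v_1 = [[0, 1, -2, 0]]^T, v_2 = [[3, 0, -4, 1]]^T

We seek v_1 ∈ ker((A - 5I)^2) \ ker(A - 5I), then set v_{i+1} = (A - 5I) v_i.

One such chain is v_1 = [[0, 1, -2, 0]]^T, v_2 = [[3, 0, -4, 1]]^T. Check: (A - 5I) v_2 = [[0, 0, 0, 0]]^T = 0.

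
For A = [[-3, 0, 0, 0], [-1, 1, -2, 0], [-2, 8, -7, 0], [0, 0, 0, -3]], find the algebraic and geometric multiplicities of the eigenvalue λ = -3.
algebraic multiplicity 4, geometric multiplicity 3

The characteristic polynomial is (x + 3)^4, so the factor x + 3 appears with exponent 4: the algebraic multiplicity is 4.

rank(A + 3I) = 1, so the eigenspace has dimension 4 - 1 = 3: the geometric multiplicity is 3.

Since 3 < 4, A is not diagonalizable.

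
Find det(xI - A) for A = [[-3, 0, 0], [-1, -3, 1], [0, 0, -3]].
xI - A = [[x + 3, 0, 0], [1, x + 3, -1], [0, 0, x + 3]].

Expanding det(xI - A) along the first row:
det(xI - A) = + (x + 3)·det([[x + 3, -1], [0, x + 3]]) - (0)·det([[1, -1], [0, x + 3]]) + (0)·det([[1, x + 3], [0, 0]]).

Evaluating gives χ_A(x) = x^3 + 9x^2 + 27x + 27 = (x + 3)^3.

χ_A(x) = (x + 3)^3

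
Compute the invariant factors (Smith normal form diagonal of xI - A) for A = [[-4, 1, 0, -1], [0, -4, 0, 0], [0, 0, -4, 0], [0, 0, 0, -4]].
The Jordan structure of A has elementary divisors (x + 4)^2, (x + 4), (x + 4). Arranging the block sizes at each eigenvalue in decreasing order and taking row products gives the invariant factors.

Invariant factors (smallest first, each dividing the next): x + 4, x + 4, (x + 4)^2.

Check: the last factor (x + 4)^2 is the minimal polynomial, and the product (x + 4)^4 is the characteristic polynomial.

x + 4, x + 4, (x + 4)^2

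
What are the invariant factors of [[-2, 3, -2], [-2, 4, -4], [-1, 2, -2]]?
x^3

The Jordan structure of A has elementary divisors x^3. Arranging the block sizes at each eigenvalue in decreasing order and taking row products gives the invariant factors.

Invariant factors (smallest first, each dividing the next): x^3.

Check: the last factor x^3 is the minimal polynomial, and the product x^3 is the characteristic polynomial.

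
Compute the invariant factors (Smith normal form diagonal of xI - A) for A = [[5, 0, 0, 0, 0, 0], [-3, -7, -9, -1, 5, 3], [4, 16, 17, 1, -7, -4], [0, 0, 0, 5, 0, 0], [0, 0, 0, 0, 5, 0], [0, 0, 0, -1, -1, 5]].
x - 5, x - 5, (x - 5)^2, (x - 5)^2

The Jordan structure of A has elementary divisors (x - 5)^2, (x - 5)^2, (x - 5), (x - 5). Arranging the block sizes at each eigenvalue in decreasing order and taking row products gives the invariant factors.

Invariant factors (smallest first, each dividing the next): x - 5, x - 5, (x - 5)^2, (x - 5)^2.

Check: the last factor (x - 5)^2 is the minimal polynomial, and the product (x - 5)^6 is the characteristic polynomial.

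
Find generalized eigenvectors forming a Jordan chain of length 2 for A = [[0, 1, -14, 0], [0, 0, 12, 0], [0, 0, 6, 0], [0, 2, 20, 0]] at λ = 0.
v_1 = [[-1, 1, 0, 2]]^T, v_2 = [[1, 0, 0, 2]]^T

We seek v_1 ∈ ker(A^2) \ ker(A), then set v_{i+1} = A v_i.

One such chain is v_1 = [[-1, 1, 0, 2]]^T, v_2 = [[1, 0, 0, 2]]^T. Check: A v_2 = [[0, 0, 0, 0]]^T = 0.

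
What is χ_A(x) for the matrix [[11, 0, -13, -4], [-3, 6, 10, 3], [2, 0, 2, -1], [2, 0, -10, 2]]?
xI - A = [[x - 11, 0, 13, 4], [3, x - 6, -10, -3], [-2, 0, x - 2, 1], [-2, 0, 10, x - 2]].

Expanding det(xI - A) along the first row:
det(xI - A) = + (x - 11)·det([[x - 6, -10, -3], [0, x - 2, 1], [0, 10, x - 2]]) - (0)·det([[3, -10, -3], [-2, x - 2, 1], [-2, 10, x - 2]]) + (13)·det([[3, x - 6, -3], [-2, 0, 1], [-2, 0, x - 2]]) - (4)·det([[3, x - 6, -10], [-2, 0, x - 2], [-2, 0, 10]]).

Evaluating gives χ_A(x) = x^4 - 21x^3 + 162x^2 - 540x + 648 = (x - 6)^3(x - 3).

χ_A(x) = (x - 6)^3(x - 3)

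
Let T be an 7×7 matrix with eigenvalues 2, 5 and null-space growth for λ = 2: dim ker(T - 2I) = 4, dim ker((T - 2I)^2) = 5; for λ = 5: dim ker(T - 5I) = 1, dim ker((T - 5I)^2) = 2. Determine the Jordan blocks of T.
λ = 2: successive nullity increments [4, 1] count blocks of size ≥ k; block sizes are [2, 1, 1, 1].
λ = 5: successive nullity increments [1, 1] count blocks of size ≥ k; block sizes are [2].

Jordan blocks: (2, 2), (2, 1), (2, 1), (2, 1), (5, 2)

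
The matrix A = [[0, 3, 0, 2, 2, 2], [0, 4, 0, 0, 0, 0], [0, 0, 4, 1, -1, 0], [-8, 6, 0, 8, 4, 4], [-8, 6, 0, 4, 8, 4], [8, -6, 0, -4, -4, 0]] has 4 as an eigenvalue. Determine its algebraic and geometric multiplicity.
algebraic multiplicity 6, geometric multiplicity 4

The characteristic polynomial is (x - 4)^6, so the factor x - 4 appears with exponent 6: the algebraic multiplicity is 6.

rank(A - 4I) = 2, so the eigenspace has dimension 6 - 2 = 4: the geometric multiplicity is 4.

Since 4 < 6, A is not diagonalizable.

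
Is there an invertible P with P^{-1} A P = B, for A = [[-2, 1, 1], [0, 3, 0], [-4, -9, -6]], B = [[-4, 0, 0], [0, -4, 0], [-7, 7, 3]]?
No.

Both have characteristic polynomial (x - 3)(x + 4)^2, but the minimal polynomial of A is (x - 3)(x + 4)^2 while the minimal polynomial of B is (x - 3)(x + 4). The minimal polynomial is a similarity invariant, so A and B are not similar.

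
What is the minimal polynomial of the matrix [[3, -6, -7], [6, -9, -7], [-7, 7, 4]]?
m_A(x) = (x - 4)(x + 3)^2

The characteristic polynomial factors as (x - 4)(x + 3)^2. The minimal polynomial is ∏(x - λ)^{k_λ} where k_λ is the size of the largest Jordan block at λ.

For λ = -3: rank(A + 3I) = 2, and the largest Jordan block has size 2 (the smallest k with rank((A + 3I)^k) = rank((A + 3I)^(k+1))).
For λ = 4: rank(A - 4I) = 2, and the largest Jordan block has size 1 (the smallest k with rank((A - 4I)^k) = rank((A - 4I)^(k+1))).

So m_A(x) = (x - 4)(x + 3)^2.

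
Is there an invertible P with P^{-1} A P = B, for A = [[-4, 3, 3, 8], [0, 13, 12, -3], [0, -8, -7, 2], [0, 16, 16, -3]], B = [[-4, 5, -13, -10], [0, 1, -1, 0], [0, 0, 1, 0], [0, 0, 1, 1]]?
Yes.

Two matrices over a field are similar if and only if they have the same invariant factors.

Both A and B have characteristic polynomial (x - 1)^3(x + 4) and minimal polynomial (x - 1)^2(x + 4). Computing further, both have invariant factors x - 1, (x - 1)^2(x + 4). Hence A and B are similar.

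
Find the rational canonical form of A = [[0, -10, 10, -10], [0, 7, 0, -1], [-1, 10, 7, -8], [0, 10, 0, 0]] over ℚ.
R = [[0, -10, 0, 0], [1, 7, 0, 0], [0, 0, 0, -10], [0, 0, 1, 7]]

The invariant factors of A (the non-unit diagonal entries of the Smith normal form of xI - A over ℚ[x]) are (x - 5)(x - 2), (x - 5)(x - 2), each dividing the next. The characteristic polynomial is their product, (x - 5)^2(x - 2)^2.

The rational canonical form is the block-diagonal matrix of companion matrices C(f_i):
R = [[0, -10, 0, 0], [1, 7, 0, 0], [0, 0, 0, -10], [0, 0, 1, 7]].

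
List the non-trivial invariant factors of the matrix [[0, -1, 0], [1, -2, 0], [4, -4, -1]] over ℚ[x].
x + 1, (x + 1)^2

The Jordan structure of A has elementary divisors (x + 1)^2, (x + 1). Arranging the block sizes at each eigenvalue in decreasing order and taking row products gives the invariant factors.

Invariant factors (smallest first, each dividing the next): x + 1, (x + 1)^2.

Check: the last factor (x + 1)^2 is the minimal polynomial, and the product (x + 1)^3 is the characteristic polynomial.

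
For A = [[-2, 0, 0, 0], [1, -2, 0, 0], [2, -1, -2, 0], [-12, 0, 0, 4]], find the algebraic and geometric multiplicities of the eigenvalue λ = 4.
The characteristic polynomial is (x - 4)(x + 2)^3, so the factor x - 4 appears with exponent 1: the algebraic multiplicity is 1.

rank(A - 4I) = 3, so the eigenspace has dimension 4 - 3 = 1: the geometric multiplicity is 1.

algebraic multiplicity 1, geometric multiplicity 1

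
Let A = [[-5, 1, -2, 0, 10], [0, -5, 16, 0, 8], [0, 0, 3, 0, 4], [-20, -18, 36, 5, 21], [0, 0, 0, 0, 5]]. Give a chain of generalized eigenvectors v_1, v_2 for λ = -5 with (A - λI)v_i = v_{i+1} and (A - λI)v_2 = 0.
v_1 = [[0, 1, 0, 2, 0]]^T, v_2 = [[1, 0, 0, 2, 0]]^T

We seek v_1 ∈ ker((A + 5I)^2) \ ker(A + 5I), then set v_{i+1} = (A + 5I) v_i.

One such chain is v_1 = [[0, 1, 0, 2, 0]]^T, v_2 = [[1, 0, 0, 2, 0]]^T. Check: (A + 5I) v_2 = [[0, 0, 0, 0, 0]]^T = 0.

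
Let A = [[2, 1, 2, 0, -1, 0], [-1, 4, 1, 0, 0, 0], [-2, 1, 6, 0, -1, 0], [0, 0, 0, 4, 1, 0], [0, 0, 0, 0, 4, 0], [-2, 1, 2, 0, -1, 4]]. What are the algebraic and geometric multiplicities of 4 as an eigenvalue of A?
The characteristic polynomial is (x - 4)^6, so the factor x - 4 appears with exponent 6: the algebraic multiplicity is 6.

rank(A - 4I) = 3, so the eigenspace has dimension 6 - 3 = 3: the geometric multiplicity is 3.

Since 3 < 6, A is not diagonalizable.

algebraic multiplicity 6, geometric multiplicity 3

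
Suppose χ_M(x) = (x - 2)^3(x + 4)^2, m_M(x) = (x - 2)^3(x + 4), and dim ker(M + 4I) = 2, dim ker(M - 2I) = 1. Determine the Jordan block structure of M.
Jordan blocks: (-4, 1), (-4, 1), (2, 3)

λ = -4: algebraic multiplicity 2 (exponent in χ_M), largest block size 1 (exponent in m_M), 2 blocks (geometric multiplicity). These force block sizes [1, 1].
λ = 2: algebraic multiplicity 3 (exponent in χ_M), largest block size 3 (exponent in m_M), 1 block (geometric multiplicity). This forces block sizes [3].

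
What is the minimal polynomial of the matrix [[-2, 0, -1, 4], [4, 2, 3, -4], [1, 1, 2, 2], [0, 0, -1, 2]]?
The characteristic polynomial factors as (x - 2)^3(x + 2). The minimal polynomial is ∏(x - λ)^{k_λ} where k_λ is the size of the largest Jordan block at λ.

For λ = -2: rank(A + 2I) = 3, and the largest Jordan block has size 1 (the smallest k with rank((A + 2I)^k) = rank((A + 2I)^(k+1))).
For λ = 2: rank(A - 2I) = 3, and the largest Jordan block has size 3 (the smallest k with rank((A - 2I)^k) = rank((A - 2I)^(k+1))).

So m_A(x) = (x - 2)^3(x + 2).

m_A(x) = (x - 2)^3(x + 2)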